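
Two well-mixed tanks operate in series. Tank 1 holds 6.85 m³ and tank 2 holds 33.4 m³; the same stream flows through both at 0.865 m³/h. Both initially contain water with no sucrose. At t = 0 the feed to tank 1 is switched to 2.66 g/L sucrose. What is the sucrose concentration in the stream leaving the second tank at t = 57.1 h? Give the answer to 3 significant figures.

1.90 g/L

Species balance on tank i: dCᵢ/dt = (Cᵢ₋₁ − Cᵢ)/τᵢ with τᵢ = Vᵢ/Q.
τ₁ = 6.85/0.865 = 7.9191 h; τ₂ = 33.4/0.865 = 38.613 h.
Solving the cascade with C₁(0)=C₂(0)=0 gives C₂(t) = C_in[1 − (τ₁ e^(−t/τ₁) − τ₂ e^(−t/τ₂))/(τ₁ − τ₂)].
At t = 57.1: e^(−t/τ₁) = 0.00073883, e^(−t/τ₂) = 0.22791.
C₂ = 2.66·[1 − (7.9191·0.00073883 − 38.613·0.22791)/(-30.694)] = 2.66·0.71347 = 1.8978 g/L.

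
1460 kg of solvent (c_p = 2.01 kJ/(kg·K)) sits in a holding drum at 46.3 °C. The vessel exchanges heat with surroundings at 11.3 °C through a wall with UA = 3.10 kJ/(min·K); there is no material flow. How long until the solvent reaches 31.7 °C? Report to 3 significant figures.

511 min

M c_p dT/dt = −UA(T − T_amb).
τ = M c_p/UA = 946.65 min; T_ss = T_amb = 11.300 °C.
T(t) = T_ss + (T₀ − T_ss)e^(−t/τ); set T = 31.7:
t = −τ ln[(T − T_ss)/(T₀ − T_ss)] = −946.65 · ln(0.58286) = 511.01 min.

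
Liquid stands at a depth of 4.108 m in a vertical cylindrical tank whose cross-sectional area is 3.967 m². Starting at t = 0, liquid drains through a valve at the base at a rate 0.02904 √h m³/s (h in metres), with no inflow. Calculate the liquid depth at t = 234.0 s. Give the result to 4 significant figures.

A dh/dt = −Q_out = −0.02904 √h.
∫ h^(−1/2) dh = −(0.02904/A) ∫ dt, giving 2√h = 2√h₀ − (0.02904/A) t.
√h = √4.108 − 0.02904·234.0/(2·3.967) = 2.02682 − 0.856486 = 1.17033.
h = 1.17033² = 1.36968 m.

1.370 m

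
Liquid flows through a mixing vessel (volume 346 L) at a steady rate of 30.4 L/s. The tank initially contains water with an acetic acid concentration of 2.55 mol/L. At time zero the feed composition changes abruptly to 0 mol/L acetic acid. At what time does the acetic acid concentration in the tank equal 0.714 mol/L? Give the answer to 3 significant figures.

14.5 s

Species balance on the tank: V dC/dt = Q(C_in − C), so τ = V/Q = 11.382 s.
C(t) = C_in + (C₀ − C_in) e^(−t/τ). Set C = 0.714 and solve for t:
e^(−t/τ) = (C − C_in)/(C₀ − C_in) = (0.714 − 0)/(2.55 − 0) = 0.28000
t = −τ ln(…) = 11.382 × 1.2730 = 14.488 s.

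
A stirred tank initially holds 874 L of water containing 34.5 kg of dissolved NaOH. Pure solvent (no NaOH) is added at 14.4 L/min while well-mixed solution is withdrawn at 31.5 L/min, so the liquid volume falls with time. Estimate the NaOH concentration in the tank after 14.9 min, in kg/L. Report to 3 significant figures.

Total volume: dV/dt = Q_in − Q_out = -17.100 L/min, so V(t) = 874 − 17.100 t and V(14.9) = 619.21 L.
No NaOH enters, so dm/dt = −Q_out · (m/V).
Separate: dm/m = −Q_out dt/V(t) ⇒ ln(m/m₀) = −(Q_out/(Q_in−Q_out)) ln(V/V₀).
m = m₀ (V₀/V)^(Q_out/(Q_in−Q_out)) = 34.5 × (874/619.21)^(-1.8421) = 18.285 kg.
C = m/V = 18.285/619.21 = 0.029530 kg/L.

0.0295 kg/L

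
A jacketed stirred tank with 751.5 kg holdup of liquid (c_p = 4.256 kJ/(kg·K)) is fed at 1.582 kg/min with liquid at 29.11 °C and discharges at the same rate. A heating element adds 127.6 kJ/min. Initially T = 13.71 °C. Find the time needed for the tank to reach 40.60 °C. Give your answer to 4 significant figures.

725.3 min

First-law balance (no shaft work): M c_p dT/dt = ṁ c_p (T_in − T) + 127.6.
τ = M/ṁ = 475.032 min; T_ss = T_in + Q̇/(ṁ c_p) = 48.0615 °C.
T(t) = T_ss + (T₀ − T_ss) e^(−t/τ). Set T = 40.60:
e^(−t/τ) = (40.60 − 48.0615)/(13.71 − 48.0615) = 0.217209
t = −475.032 · ln(0.217209) = 725.323 min.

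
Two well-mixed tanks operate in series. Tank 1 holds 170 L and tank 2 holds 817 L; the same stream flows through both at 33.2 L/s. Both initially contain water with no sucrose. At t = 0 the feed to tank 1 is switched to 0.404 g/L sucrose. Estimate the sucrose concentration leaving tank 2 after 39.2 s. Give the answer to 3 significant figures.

Species balance on tank i: dCᵢ/dt = (Cᵢ₋₁ − Cᵢ)/τᵢ with τᵢ = Vᵢ/Q.
τ₁ = 170/33.2 = 5.1205 s; τ₂ = 817/33.2 = 24.608 s.
Solving the cascade with C₁(0)=C₂(0)=0 gives C₂(t) = C_in[1 − (τ₁ e^(−t/τ₁) − τ₂ e^(−t/τ₂))/(τ₁ − τ₂)].
At t = 39.2: e^(−t/τ₁) = 0.00047342, e^(−t/τ₂) = 0.20332.
C₂ = 0.404·[1 − (5.1205·0.00047342 − 24.608·0.20332)/(-19.488)] = 0.404·0.74338 = 0.30032 g/L.

0.300 g/L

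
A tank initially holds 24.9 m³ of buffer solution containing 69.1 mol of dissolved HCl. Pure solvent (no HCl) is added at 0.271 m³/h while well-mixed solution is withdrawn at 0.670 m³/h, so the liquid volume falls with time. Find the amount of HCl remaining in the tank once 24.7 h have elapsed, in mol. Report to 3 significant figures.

29.7 mol

Total volume: dV/dt = Q_in − Q_out = -0.39900 m³/h, so V(t) = 24.9 − 0.39900 t and V(24.7) = 15.045 m³.
Solute balance: dm/dt = 0 − Q_out C = −Q_out m/V(t).
Separate: dm/m = −Q_out dt/V(t) ⇒ ln(m/m₀) = −(Q_out/(Q_in−Q_out)) ln(V/V₀).
m = m₀ (V₀/V)^(Q_out/(Q_in−Q_out)) = 69.1 × (24.9/15.045)^(-1.6792) = 29.651 mol.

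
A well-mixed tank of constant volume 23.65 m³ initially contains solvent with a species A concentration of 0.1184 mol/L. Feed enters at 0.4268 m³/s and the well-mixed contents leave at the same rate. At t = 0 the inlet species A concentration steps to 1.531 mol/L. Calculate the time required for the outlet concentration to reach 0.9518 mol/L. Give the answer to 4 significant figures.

49.40 s

Species balance: V dC/dt = Q(C_in − C) ⇒ τ = V/Q = 55.4124 s.
C(t) = C_in + (C₀ − C_in) e^(−t/τ). Set C = 0.9518 and solve for t:
e^(−t/τ) = (C − C_in)/(C₀ − C_in) = (0.9518 − 1.531)/(0.1184 − 1.531) = 0.410024
t = −τ ln(…) = 55.4124 × 0.891539 = 49.4023 s.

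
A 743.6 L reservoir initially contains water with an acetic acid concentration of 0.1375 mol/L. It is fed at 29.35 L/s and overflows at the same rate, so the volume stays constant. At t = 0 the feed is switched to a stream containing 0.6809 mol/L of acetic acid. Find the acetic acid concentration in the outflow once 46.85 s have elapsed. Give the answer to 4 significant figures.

0.5954 mol/L

Mass balance on the solute (V constant): V dC/dt = Q(C_in − C).
Rewrite as dC/dt + C/τ = C_in/τ, τ = V/Q = 25.3356 s.
Integrating: C(t) = C_in + (C₀ − C_in) e^(−t/τ).
C(46.85) = 0.6809 + (0.1375 − 0.6809)·e^(−46.85/25.3356) = 0.6809 + (-0.543400)·0.157367 = 0.595387 mol/L.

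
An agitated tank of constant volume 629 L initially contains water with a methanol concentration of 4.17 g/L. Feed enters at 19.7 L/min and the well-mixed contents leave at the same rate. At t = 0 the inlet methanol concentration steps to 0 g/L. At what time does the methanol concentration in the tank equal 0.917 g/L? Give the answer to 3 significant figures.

Species balance: V dC/dt = Q(C_in − C) ⇒ τ = V/Q = 31.929 min.
C(t) = C_in + (C₀ − C_in) e^(−t/τ). Set C = 0.917 and solve for t:
e^(−t/τ) = (C − C_in)/(C₀ − C_in) = (0.917 − 0)/(4.17 − 0) = 0.21990
t = −τ ln(…) = 31.929 × 1.5146 = 48.358 min.

48.4 min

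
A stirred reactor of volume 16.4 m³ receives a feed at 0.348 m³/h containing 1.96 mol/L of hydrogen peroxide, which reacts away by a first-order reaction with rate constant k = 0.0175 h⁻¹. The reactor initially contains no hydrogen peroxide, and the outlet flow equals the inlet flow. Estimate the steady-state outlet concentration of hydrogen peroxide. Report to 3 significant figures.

Species balance: V dC/dt = Q C_in − Q C − k V C.
Steady state (dC/dt = 0): C_ss = Q C_in/(Q + kV) = C_in/(1 + kV/Q).
C_ss = 0.348·1.96/(0.348 + 0.0175·16.4) = 0.68208/0.63500 = 1.0741 mol/L.

1.07 mol/L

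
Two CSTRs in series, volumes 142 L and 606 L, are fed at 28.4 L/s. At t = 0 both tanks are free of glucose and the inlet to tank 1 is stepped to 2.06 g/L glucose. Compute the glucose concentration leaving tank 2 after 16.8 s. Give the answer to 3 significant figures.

0.858 g/L

Time constants: τᵢ = Vᵢ/Q for each well-mixed tank.
τ₁ = 142/28.4 = 5.0000 s; τ₂ = 606/28.4 = 21.338 s.
Solving the cascade with C₁(0)=C₂(0)=0 gives C₂(t) = C_in[1 − (τ₁ e^(−t/τ₁) − τ₂ e^(−t/τ₂))/(τ₁ − τ₂)].
At t = 16.8: e^(−t/τ₁) = 0.034735, e^(−t/τ₂) = 0.45506.
C₂ = 2.06·[1 − (5.0000·0.034735 − 21.338·0.45506)/(-16.338)] = 2.06·0.41631 = 0.85759 g/L.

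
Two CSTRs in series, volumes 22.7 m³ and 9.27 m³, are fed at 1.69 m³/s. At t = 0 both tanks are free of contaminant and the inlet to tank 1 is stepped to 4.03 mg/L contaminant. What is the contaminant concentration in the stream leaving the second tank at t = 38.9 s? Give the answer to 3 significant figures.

Species balance on tank i: dCᵢ/dt = (Cᵢ₋₁ − Cᵢ)/τᵢ with τᵢ = Vᵢ/Q.
τ₁ = 22.7/1.69 = 13.432 s; τ₂ = 9.27/1.69 = 5.4852 s.
Solving the cascade with C₁(0)=C₂(0)=0 gives C₂(t) = C_in[1 − (τ₁ e^(−t/τ₁) − τ₂ e^(−t/τ₂))/(τ₁ − τ₂)].
At t = 38.9: e^(−t/τ₁) = 0.055239, e^(−t/τ₂) = 0.00083190.
C₂ = 4.03·[1 − (13.432·0.055239 − 5.4852·0.00083190)/(7.9467)] = 4.03·0.90721 = 3.6560 mg/L.

3.66 mg/L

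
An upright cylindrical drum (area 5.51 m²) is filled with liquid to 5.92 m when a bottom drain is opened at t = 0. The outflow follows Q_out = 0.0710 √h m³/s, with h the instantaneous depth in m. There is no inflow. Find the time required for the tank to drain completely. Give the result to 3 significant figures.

378 s

Unsteady balance on liquid volume: A dh/dt = −0.0710 √h.
Separate and integrate: 2(√h − √h₀) = −(0.0710/A) t.
Tank is empty when √h = 0: t_empty = 2A√h₀/0.0710.
t_empty = 2·5.51·√5.92/0.0710 = 11.020·2.4331/0.0710 = 377.65 s.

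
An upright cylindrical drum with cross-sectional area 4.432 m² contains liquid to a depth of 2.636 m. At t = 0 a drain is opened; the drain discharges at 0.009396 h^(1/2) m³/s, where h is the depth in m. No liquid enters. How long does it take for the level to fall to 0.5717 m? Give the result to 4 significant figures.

Unsteady balance on liquid volume: A dh/dt = −0.009396 √h.
This is separable: 2 d(√h)/dt = −0.009396/A, so √h = √h₀ − (0.009396/(2A)) t.
t = 2A(√h₀ − √h)/0.009396 = 2·4.432·(√2.636 − √0.5717)/0.009396
  = 8.86400 × (1.62358 − 0.756108) / 0.009396 = 818.352 s.

818.4 s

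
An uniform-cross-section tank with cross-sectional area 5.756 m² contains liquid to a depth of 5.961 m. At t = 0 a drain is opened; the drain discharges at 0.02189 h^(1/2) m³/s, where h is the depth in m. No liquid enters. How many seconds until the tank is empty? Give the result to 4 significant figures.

A dh/dt = −Q_out = −0.02189 √h.
∫ h^(−1/2) dh = −(0.02189/A) ∫ dt, giving 2√h = 2√h₀ − (0.02189/A) t.
Set h = 0: 2√h₀ = (0.02189/A) t_empty ⇒ t_empty = 2A√h₀/0.02189.
t_empty = 2·5.756·√5.961/0.02189 = 11.5120·2.44152/0.02189 = 1284.00 s.

1284 s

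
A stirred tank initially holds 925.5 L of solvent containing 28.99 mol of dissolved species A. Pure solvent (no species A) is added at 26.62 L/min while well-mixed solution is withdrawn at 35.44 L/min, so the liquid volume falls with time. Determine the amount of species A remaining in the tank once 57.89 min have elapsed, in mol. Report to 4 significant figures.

Let m(t) be the amount of species A. Volume: V(t) = V₀ + (Q_in − Q_out) t = 925.5 − 8.82000 t; V(57.89) = 414.910 L.
No species A enters, so dm/dt = −Q_out · (m/V).
dm/m = −Q_out dt/(V₀ − 8.82000 t); integrating gives ln(m/m₀) = −(Q_out/(Q_in−Q_out)) ln(V/V₀).
m = m₀ (V₀/V)^(Q_out/(Q_in−Q_out)) = 28.99 × (925.5/414.910)^(-4.01814) = 1.15409 mol.

1.154 mol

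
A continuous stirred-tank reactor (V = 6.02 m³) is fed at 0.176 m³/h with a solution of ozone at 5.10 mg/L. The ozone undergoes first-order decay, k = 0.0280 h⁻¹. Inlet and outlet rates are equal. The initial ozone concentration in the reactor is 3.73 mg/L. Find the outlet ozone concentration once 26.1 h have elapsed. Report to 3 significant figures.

2.86 mg/L

Accumulation = in − out − consumed: V dC/dt = Q C_in − Q C − k V C.
This is linear with rate a = Q/V + k = 0.057236 h⁻¹.
C_ss = Q C_in/(Q + kV) = 2.6051 mg/L; C(t) = C_ss + (C₀ − C_ss) e^(−a t).
C(26.1) = 2.6051 + (1.1249)·e^(−0.057236·26.1) = 2.6051 + (1.1249)·0.22451 = 2.8576 mg/L.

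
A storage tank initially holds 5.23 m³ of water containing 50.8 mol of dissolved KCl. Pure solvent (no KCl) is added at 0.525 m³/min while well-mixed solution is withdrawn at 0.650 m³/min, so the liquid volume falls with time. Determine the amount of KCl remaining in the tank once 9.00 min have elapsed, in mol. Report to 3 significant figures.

14.4 mol

Let m(t) be the amount of KCl. Volume: V(t) = V₀ + (Q_in − Q_out) t = 5.23 − 0.12500 t; V(9.00) = 4.1050 m³.
No KCl enters, so dm/dt = −Q_out · (m/V).
dm/m = −Q_out dt/(V₀ − 0.12500 t); integrating gives ln(m/m₀) = −(Q_out/(Q_in−Q_out)) ln(V/V₀).
m = m₀ (V₀/V)^(Q_out/(Q_in−Q_out)) = 50.8 × (5.23/4.1050)^(-5.2000) = 14.417 mol.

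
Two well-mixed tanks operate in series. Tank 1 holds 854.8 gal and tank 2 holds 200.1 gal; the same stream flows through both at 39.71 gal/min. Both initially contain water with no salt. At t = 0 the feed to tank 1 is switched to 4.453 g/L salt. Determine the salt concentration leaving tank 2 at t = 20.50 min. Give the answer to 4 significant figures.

Species balance on tank i: dCᵢ/dt = (Cᵢ₋₁ − Cᵢ)/τᵢ with τᵢ = Vᵢ/Q.
τ₁ = 854.8/39.71 = 21.5261 min; τ₂ = 200.1/39.71 = 5.03903 min.
Tank 1: C₁ = C_in(1 − e^(−t/τ₁)). Tank 2 (τ₁ ≠ τ₂): C₂ = C_in[1 − (τ₁ e^(−t/τ₁) − τ₂ e^(−t/τ₂))/(τ₁ − τ₂)].
At t = 20.50: e^(−t/τ₁) = 0.385839, e^(−t/τ₂) = 0.0171075.
C₂ = 4.453·[1 − (21.5261·0.385839 − 5.03903·0.0171075)/(16.4870)] = 4.453·0.501463 = 2.23301 g/L.

2.233 g/L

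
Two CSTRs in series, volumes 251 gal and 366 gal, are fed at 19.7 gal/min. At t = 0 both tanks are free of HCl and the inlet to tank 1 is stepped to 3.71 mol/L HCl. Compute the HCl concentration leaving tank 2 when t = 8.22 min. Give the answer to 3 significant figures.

Each tank obeys Vᵢ dCᵢ/dt = Q(Cᵢ₋₁ − Cᵢ), so τᵢ = Vᵢ/Q.
τ₁ = 251/19.7 = 12.741 min; τ₂ = 366/19.7 = 18.579 min.
Tank 1: C₁ = C_in(1 − e^(−t/τ₁)). Tank 2 (τ₁ ≠ τ₂): C₂ = C_in[1 − (τ₁ e^(−t/τ₁) − τ₂ e^(−t/τ₂))/(τ₁ − τ₂)].
At t = 8.22: e^(−t/τ₁) = 0.52458, e^(−t/τ₂) = 0.64247.
C₂ = 3.71·[1 − (12.741·0.52458 − 18.579·0.64247)/(-5.8376)] = 3.71·0.10024 = 0.37189 mol/L.

0.372 mol/L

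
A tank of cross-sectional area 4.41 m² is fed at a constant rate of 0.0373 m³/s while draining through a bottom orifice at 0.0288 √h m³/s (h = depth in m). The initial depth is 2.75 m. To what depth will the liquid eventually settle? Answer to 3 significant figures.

A dh/dt = Q_in − 0.0288 √h. Steady state requires inflow = outflow:
Q_in = 0.0288 √h_ss ⇒ √h_ss = 0.0373/0.0288 = 1.2951.
h_ss = 1.2951² = 1.6774 m. (Since h₀ = 2.75 m > h_ss, the level will fall toward this value.)

1.68 m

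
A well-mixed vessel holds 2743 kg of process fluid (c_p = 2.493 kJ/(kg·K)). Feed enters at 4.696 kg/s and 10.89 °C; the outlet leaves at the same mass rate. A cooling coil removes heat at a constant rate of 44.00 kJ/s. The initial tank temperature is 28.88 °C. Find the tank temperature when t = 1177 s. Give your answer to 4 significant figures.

10.03 °C

Heat balance on the well-mixed liquid: M c_p dT/dt = ṁ c_p (T_in − T) − 44.00.
Rearrange: dT/dt = (T_ss − T)/τ with τ = M/ṁ = 584.114 s and T_ss = T_in − Q̇/(ṁ c_p) = 7.13161 °C.
Integrating: T(t) = T_ss + (T₀ − T_ss) e^(−t/τ).
T(1177) = 7.13161 + (21.7484)·e^(−1177/584.114) = 7.13161 + (21.7484)·0.133318 = 10.0311 °C.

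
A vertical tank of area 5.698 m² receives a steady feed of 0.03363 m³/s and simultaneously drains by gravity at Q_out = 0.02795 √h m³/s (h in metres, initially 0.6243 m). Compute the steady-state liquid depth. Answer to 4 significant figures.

1.448 m

Unsteady balance on liquid volume: A dh/dt = Q_in − 0.02795 √h. At steady state dh/dt = 0:
Q_in = 0.02795 √h_ss ⇒ √h_ss = 0.03363/0.02795 = 1.20322.
h_ss = 1.20322² = 1.44774 m. (Since h₀ = 0.6243 m < h_ss, the level will rise toward this value.)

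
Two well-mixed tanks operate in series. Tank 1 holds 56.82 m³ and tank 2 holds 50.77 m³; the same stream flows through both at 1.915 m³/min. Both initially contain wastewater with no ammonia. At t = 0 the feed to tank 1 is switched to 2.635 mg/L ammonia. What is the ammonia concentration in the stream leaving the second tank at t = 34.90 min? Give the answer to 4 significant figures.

Species balance on tank i: dCᵢ/dt = (Cᵢ₋₁ − Cᵢ)/τᵢ with τᵢ = Vᵢ/Q.
τ₁ = 56.82/1.915 = 29.6710 min; τ₂ = 50.77/1.915 = 26.5117 min.
Tank 1: C₁ = C_in(1 − e^(−t/τ₁)). Tank 2 (τ₁ ≠ τ₂): C₂ = C_in[1 − (τ₁ e^(−t/τ₁) − τ₂ e^(−t/τ₂))/(τ₁ − τ₂)].
At t = 34.90: e^(−t/τ₁) = 0.308439, e^(−t/τ₂) = 0.268099.
C₂ = 2.635·[1 − (29.6710·0.308439 − 26.5117·0.268099)/(3.15927)] = 2.635·0.353044 = 0.930271 mg/L.

0.9303 mg/L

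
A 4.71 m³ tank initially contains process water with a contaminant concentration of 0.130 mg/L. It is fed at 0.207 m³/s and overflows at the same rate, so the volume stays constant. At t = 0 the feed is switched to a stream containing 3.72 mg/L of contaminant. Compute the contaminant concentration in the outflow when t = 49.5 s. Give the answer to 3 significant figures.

3.31 mg/L

Species balance on the tank: V dC/dt = Q(C_in − C).
Time constant τ = V/Q = 4.71/0.207 = 22.754 s.
C approaches C_in exponentially: C(t) = C_in + (C₀ − C_in) e^(−t/τ).
C(49.5) = 3.72 + (0.130 − 3.72)·e^(−49.5/22.754) = 3.72 + (-3.5900)·0.11355 = 3.3123 mg/L.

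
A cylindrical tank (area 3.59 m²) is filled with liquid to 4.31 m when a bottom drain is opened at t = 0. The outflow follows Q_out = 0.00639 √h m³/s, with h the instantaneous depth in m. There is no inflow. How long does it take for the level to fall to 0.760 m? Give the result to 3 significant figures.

1350 s

Accumulation of liquid (constant cross-section A): A dh/dt = −0.00639 √h.
Separate and integrate: 2(√h − √h₀) = −(0.00639/A) t.
t = 2A(√h₀ − √h)/0.00639 = 2·3.59·(√4.31 − √0.760)/0.00639
  = 7.1800 × (2.0761 − 0.87178) / 0.00639 = 1353.2 s.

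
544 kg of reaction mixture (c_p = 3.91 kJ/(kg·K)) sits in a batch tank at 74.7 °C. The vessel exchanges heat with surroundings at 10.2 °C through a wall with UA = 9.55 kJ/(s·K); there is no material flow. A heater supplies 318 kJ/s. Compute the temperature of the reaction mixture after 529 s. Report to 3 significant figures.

46.4 °C

Energy balance: M c_p dT/dt = −UA(T − T_amb) + Q̇.
dT/dt = (T_ss − T)/τ with T_ss = T_amb + Q̇/UA = 10.2 + 318/9.55 = 43.498 °C, τ = M c_p/UA = 544·3.91/9.55 = 222.73 s.
T approaches T_ss exponentially: T(t) = T_ss + (T₀ − T_ss) e^(−t/τ).
T(529) = 43.498 + (31.202)·0.093004 = 46.400 °C.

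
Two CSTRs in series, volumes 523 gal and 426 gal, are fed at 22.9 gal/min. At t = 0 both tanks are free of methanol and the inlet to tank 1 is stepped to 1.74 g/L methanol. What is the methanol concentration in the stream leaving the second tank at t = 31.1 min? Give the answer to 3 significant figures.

Each tank obeys Vᵢ dCᵢ/dt = Q(Cᵢ₋₁ − Cᵢ), so τᵢ = Vᵢ/Q.
τ₁ = 523/22.9 = 22.838 min; τ₂ = 426/22.9 = 18.603 min.
Tank 1: C₁ = C_in(1 − e^(−t/τ₁)). Tank 2 (τ₁ ≠ τ₂): C₂ = C_in[1 − (τ₁ e^(−t/τ₁) − τ₂ e^(−t/τ₂))/(τ₁ − τ₂)].
At t = 31.1: e^(−t/τ₁) = 0.25621, e^(−t/τ₂) = 0.18791.
C₂ = 1.74·[1 − (22.838·0.25621 − 18.603·0.18791)/(4.2358)] = 1.74·0.44380 = 0.77220 g/L.

0.772 g/L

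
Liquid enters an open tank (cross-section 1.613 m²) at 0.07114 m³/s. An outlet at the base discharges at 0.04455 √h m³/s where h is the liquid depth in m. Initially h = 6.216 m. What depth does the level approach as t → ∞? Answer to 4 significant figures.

A dh/dt = Q_in − 0.04455 √h. Steady state requires inflow = outflow:
Q_in = 0.04455 √h_ss ⇒ √h_ss = 0.07114/0.04455 = 1.59686.
h_ss = 1.59686² = 2.54995 m. (Since h₀ = 6.216 m > h_ss, the level will fall toward this value.)

2.550 m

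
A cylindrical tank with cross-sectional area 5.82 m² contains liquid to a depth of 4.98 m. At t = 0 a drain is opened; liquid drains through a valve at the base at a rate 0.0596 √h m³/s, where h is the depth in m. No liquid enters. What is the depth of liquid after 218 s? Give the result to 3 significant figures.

With no inflow, A dh/dt = −0.0596 √h.
∫ h^(−1/2) dh = −(0.0596/A) ∫ dt, giving 2√h = 2√h₀ − (0.0596/A) t.
√h = √4.98 − 0.0596·218/(2·5.82) = 2.2316 − 1.1162 = 1.1154.
h = 1.1154² = 1.2441 m.

1.24 m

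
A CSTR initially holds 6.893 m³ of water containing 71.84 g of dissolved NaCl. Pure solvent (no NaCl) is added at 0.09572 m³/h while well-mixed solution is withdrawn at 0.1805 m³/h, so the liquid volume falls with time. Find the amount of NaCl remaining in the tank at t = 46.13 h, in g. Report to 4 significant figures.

12.07 g

Total volume: dV/dt = Q_in − Q_out = -0.0847800 m³/h, so V(t) = 6.893 − 0.0847800 t and V(46.13) = 2.98210 m³.
Solute balance: dm/dt = 0 − Q_out C = −Q_out m/V(t).
dm/m = −Q_out dt/(V₀ − 0.0847800 t); integrating gives ln(m/m₀) = −(Q_out/(Q_in−Q_out)) ln(V/V₀).
m = m₀ (V₀/V)^(Q_out/(Q_in−Q_out)) = 71.84 × (6.893/2.98210)^(-2.12904) = 12.0681 g.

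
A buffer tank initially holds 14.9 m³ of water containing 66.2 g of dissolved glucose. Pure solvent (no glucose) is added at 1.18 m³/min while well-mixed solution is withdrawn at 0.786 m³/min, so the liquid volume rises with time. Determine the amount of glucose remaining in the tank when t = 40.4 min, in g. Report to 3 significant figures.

Total volume: dV/dt = Q_in − Q_out = 0.39400 m³/min, so V(t) = 14.9 + 0.39400 t and V(40.4) = 30.818 m³.
No glucose enters, so dm/dt = −Q_out · (m/V).
Separate: dm/m = −Q_out dt/V(t) ⇒ ln(m/m₀) = −(Q_out/(Q_in−Q_out)) ln(V/V₀).
m = m₀ (V₀/V)^(Q_out/(Q_in−Q_out)) = 66.2 × (14.9/30.818)^(1.9949) = 15.532 g.

15.5 g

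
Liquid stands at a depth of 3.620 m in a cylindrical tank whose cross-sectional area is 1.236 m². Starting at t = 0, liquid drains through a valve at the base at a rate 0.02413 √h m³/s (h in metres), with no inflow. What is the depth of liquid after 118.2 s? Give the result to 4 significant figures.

With no inflow, A dh/dt = −0.02413 √h.
∫ h^(−1/2) dh = −(0.02413/A) ∫ dt, giving 2√h = 2√h₀ − (0.02413/A) t.
√h = √3.620 − 0.02413·118.2/(2·1.236) = 1.90263 − 1.15379 = 0.748841.
h = 0.748841² = 0.560763 m.

0.5608 m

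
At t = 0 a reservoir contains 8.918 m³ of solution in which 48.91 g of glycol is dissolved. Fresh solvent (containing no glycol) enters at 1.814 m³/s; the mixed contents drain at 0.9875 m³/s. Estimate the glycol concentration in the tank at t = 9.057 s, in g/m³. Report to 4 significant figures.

Total volume: dV/dt = Q_in − Q_out = 0.826500 m³/s, so V(t) = 8.918 + 0.826500 t and V(9.057) = 16.4036 m³.
Solute balance: dm/dt = 0 − Q_out C = −Q_out m/V(t).
dm/m = −Q_out dt/(V₀ + 0.826500 t); integrating gives ln(m/m₀) = −(Q_out/(Q_in−Q_out)) ln(V/V₀).
m = m₀ (V₀/V)^(Q_out/(Q_in−Q_out)) = 48.91 × (8.918/16.4036)^(1.19480) = 23.6139 g.
C = m/V = 23.6139/16.4036 = 1.43956 g/m³.

1.440 g/m³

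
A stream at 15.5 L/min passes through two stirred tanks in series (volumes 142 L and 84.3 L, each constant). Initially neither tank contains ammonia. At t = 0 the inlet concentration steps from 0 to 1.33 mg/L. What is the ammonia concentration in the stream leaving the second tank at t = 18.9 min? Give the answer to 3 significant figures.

Each tank obeys Vᵢ dCᵢ/dt = Q(Cᵢ₋₁ − Cᵢ), so τᵢ = Vᵢ/Q.
τ₁ = 142/15.5 = 9.1613 min; τ₂ = 84.3/15.5 = 5.4387 min.
Solving the cascade with C₁(0)=C₂(0)=0 gives C₂(t) = C_in[1 − (τ₁ e^(−t/τ₁) − τ₂ e^(−t/τ₂))/(τ₁ − τ₂)].
At t = 18.9: e^(−t/τ₁) = 0.12707, e^(−t/τ₂) = 0.030959.
C₂ = 1.33·[1 − (9.1613·0.12707 − 5.4387·0.030959)/(3.7226)] = 1.33·0.73251 = 0.97424 mg/L.

0.974 mg/L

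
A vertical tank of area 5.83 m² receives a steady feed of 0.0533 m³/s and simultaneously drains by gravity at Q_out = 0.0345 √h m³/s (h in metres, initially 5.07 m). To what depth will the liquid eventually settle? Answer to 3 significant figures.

2.39 m

Level balance: A dh/dt = 0.0533 − 0.0345 √h. Setting dh/dt = 0:
Q_in = 0.0345 √h_ss ⇒ √h_ss = 0.0533/0.0345 = 1.5449.
h_ss = 1.5449² = 2.3868 m. (Since h₀ = 5.07 m > h_ss, the level will fall toward this value.)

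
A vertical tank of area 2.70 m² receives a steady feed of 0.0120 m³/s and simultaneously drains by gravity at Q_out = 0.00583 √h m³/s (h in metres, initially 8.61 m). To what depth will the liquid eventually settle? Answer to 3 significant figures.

Level balance: A dh/dt = 0.0120 − 0.00583 √h. Setting dh/dt = 0:
Q_in = 0.00583 √h_ss ⇒ √h_ss = 0.0120/0.00583 = 2.0583.
h_ss = 2.0583² = 4.2367 m. (Since h₀ = 8.61 m > h_ss, the level will fall toward this value.)

4.24 m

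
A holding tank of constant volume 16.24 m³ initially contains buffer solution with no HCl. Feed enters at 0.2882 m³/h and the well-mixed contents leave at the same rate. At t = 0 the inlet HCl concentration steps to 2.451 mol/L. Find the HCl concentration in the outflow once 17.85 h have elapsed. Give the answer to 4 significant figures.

0.6655 mol/L

Transient balance on the dissolved component: V dC/dt = Q(C_in − C).
Rewrite as dC/dt + C/τ = C_in/τ, τ = V/Q = 56.3498 h.
Integrating: C(t) = C_in + (C₀ − C_in) e^(−t/τ).
C(17.85) = 2.451 + (0 − 2.451)·e^(−17.85/56.3498) = 2.451 + (-2.45100)·0.728497 = 0.665453 mol/L.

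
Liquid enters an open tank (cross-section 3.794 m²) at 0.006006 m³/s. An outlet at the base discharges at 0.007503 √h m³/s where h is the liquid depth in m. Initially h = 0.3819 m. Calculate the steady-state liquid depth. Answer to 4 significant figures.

Mass balance (ρ constant): A dh/dt = Q_in − 0.007503 √h. At steady state dh/dt = 0:
Q_in = 0.007503 √h_ss ⇒ √h_ss = 0.006006/0.007503 = 0.800480.
h_ss = 0.800480² = 0.640768 m. (Since h₀ = 0.3819 m < h_ss, the level will rise toward this value.)

0.6408 m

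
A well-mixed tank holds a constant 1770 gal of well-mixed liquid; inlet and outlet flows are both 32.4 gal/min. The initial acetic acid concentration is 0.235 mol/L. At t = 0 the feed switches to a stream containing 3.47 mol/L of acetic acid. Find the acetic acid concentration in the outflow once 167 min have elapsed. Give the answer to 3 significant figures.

Species balance on the tank: V dC/dt = Q(C_in − C).
Time constant τ = V/Q = 1770/32.4 = 54.630 min.
Integrating: C(t) = C_in + (C₀ − C_in) e^(−t/τ).
C(167) = 3.47 + (0.235 − 3.47)·e^(−167/54.630) = 3.47 + (-3.2350)·0.047031 = 3.3179 mol/L.

3.32 mol/L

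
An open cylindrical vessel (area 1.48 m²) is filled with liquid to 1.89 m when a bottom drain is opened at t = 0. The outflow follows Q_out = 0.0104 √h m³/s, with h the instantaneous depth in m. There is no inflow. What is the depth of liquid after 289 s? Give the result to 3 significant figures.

0.129 m

A dh/dt = −Q_out = −0.0104 √h.
This is separable: 2 d(√h)/dt = −0.0104/A, so √h = √h₀ − (0.0104/(2A)) t.
√h = √1.89 − 0.0104·289/(2·1.48) = 1.3748 − 1.0154 = 0.35937.
h = 0.35937² = 0.12914 m.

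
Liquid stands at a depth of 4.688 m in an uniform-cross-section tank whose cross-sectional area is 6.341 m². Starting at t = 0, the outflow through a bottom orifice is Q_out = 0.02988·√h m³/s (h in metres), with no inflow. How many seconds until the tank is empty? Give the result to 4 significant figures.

Mass balance (ρ constant): A dh/dt = −0.02988 √h.
This is separable: 2 d(√h)/dt = −0.02988/A, so √h = √h₀ − (0.02988/(2A)) t.
Tank is empty when √h = 0: t_empty = 2A√h₀/0.02988.
t_empty = 2·6.341·√4.688/0.02988 = 12.6820·2.16518/0.02988 = 918.969 s.

919.0 s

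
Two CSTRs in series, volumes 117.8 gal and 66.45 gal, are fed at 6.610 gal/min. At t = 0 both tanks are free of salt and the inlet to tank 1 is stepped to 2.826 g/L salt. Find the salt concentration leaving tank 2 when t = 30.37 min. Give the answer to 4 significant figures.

1.825 g/L

Species balance on tank i: dCᵢ/dt = (Cᵢ₋₁ − Cᵢ)/τᵢ with τᵢ = Vᵢ/Q.
τ₁ = 117.8/6.610 = 17.8215 min; τ₂ = 66.45/6.610 = 10.0530 min.
Tank 1: C₁ = C_in(1 − e^(−t/τ₁)). Tank 2 (τ₁ ≠ τ₂): C₂ = C_in[1 − (τ₁ e^(−t/τ₁) − τ₂ e^(−t/τ₂))/(τ₁ − τ₂)].
At t = 30.37: e^(−t/τ₁) = 0.181932, e^(−t/τ₂) = 0.0487523.
C₂ = 2.826·[1 − (17.8215·0.181932 − 10.0530·0.0487523)/(7.76853)] = 2.826·0.645726 = 1.82482 g/L.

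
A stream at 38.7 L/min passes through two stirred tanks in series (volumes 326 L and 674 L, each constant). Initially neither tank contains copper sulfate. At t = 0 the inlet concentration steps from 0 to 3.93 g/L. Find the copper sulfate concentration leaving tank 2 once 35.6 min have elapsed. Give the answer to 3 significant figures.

3.00 g/L

Time constants: τᵢ = Vᵢ/Q for each well-mixed tank.
τ₁ = 326/38.7 = 8.4238 min; τ₂ = 674/38.7 = 17.416 min.
Solving the cascade with C₁(0)=C₂(0)=0 gives C₂(t) = C_in[1 − (τ₁ e^(−t/τ₁) − τ₂ e^(−t/τ₂))/(τ₁ − τ₂)].
At t = 35.6: e^(−t/τ₁) = 0.014609, e^(−t/τ₂) = 0.12950.
C₂ = 3.93·[1 − (8.4238·0.014609 − 17.416·0.12950)/(-8.9922)] = 3.93·0.76288 = 2.9981 g/L.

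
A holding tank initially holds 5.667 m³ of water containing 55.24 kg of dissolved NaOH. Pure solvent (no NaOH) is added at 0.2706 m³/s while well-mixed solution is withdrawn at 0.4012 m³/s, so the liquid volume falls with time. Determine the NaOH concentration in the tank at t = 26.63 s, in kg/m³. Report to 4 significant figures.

1.358 kg/m³

Total volume: dV/dt = Q_in − Q_out = -0.130600 m³/s, so V(t) = 5.667 − 0.130600 t and V(26.63) = 2.18912 m³.
Solute balance: dm/dt = 0 − Q_out C = −Q_out m/V(t).
Separate: dm/m = −Q_out dt/V(t) ⇒ ln(m/m₀) = −(Q_out/(Q_in−Q_out)) ln(V/V₀).
m = m₀ (V₀/V)^(Q_out/(Q_in−Q_out)) = 55.24 × (5.667/2.18912)^(-3.07198) = 2.97353 kg.
C = m/V = 2.97353/2.18912 = 1.35832 kg/m³.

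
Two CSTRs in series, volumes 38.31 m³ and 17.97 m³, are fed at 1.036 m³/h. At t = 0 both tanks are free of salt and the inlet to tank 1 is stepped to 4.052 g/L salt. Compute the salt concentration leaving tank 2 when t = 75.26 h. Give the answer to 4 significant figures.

Time constants: τᵢ = Vᵢ/Q for each well-mixed tank.
τ₁ = 38.31/1.036 = 36.9788 h; τ₂ = 17.97/1.036 = 17.3456 h.
Tank 1: C₁ = C_in(1 − e^(−t/τ₁)). Tank 2 (τ₁ ≠ τ₂): C₂ = C_in[1 − (τ₁ e^(−t/τ₁) − τ₂ e^(−t/τ₂))/(τ₁ − τ₂)].
At t = 75.26: e^(−t/τ₁) = 0.130651, e^(−t/τ₂) = 0.0130514.
C₂ = 4.052·[1 − (36.9788·0.130651 − 17.3456·0.0130514)/(19.6332)] = 4.052·0.765451 = 3.10161 g/L.

3.102 g/L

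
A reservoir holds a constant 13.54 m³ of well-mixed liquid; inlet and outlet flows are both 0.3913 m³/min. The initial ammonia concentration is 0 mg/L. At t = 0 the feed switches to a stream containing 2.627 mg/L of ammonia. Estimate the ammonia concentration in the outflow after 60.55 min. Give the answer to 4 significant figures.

2.170 mg/L

Transient balance on the dissolved component: V dC/dt = Q(C_in − C).
Rewrite as dC/dt + C/τ = C_in/τ, τ = V/Q = 34.6026 min.
Solution: C(t) = C_in + (C₀ − C_in) e^(−t/τ).
C(60.55) = 2.627 + (0 − 2.627)·e^(−60.55/34.6026) = 2.627 + (-2.62700)·0.173797 = 2.17044 mg/L.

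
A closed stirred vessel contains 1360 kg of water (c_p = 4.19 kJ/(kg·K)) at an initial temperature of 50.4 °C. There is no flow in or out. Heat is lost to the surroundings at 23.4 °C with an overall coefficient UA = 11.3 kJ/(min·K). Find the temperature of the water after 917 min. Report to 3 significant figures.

Unsteady energy balance on the tank contents: M c_p dT/dt = −UA(T − T_amb).
dT/dt = (T_ss − T)/τ with T_ss = T_amb = 23.400 °C, τ = M c_p/UA = 1360·4.19/11.3 = 504.28 min.
This is linear first-order; T(t) = T_ss + (T₀ − T_ss) e^(−t/τ).
T(917) = 23.400 + (27.000)·0.16228 = 27.782 °C.

27.8 °C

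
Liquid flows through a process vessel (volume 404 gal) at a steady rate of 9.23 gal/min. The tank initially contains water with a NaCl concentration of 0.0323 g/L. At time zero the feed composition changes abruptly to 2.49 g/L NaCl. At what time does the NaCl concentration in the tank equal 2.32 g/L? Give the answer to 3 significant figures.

Transient balance on the dissolved component: V dC/dt = Q(C_in − C), so τ = V/Q = 43.770 min.
C(t) = C_in + (C₀ − C_in) e^(−t/τ). Set C = 2.32 and solve for t:
e^(−t/τ) = (C − C_in)/(C₀ − C_in) = (2.32 − 2.49)/(0.0323 − 2.49) = 0.069170
t = −τ ln(…) = 43.770 × 2.6712 = 116.92 min.

117 min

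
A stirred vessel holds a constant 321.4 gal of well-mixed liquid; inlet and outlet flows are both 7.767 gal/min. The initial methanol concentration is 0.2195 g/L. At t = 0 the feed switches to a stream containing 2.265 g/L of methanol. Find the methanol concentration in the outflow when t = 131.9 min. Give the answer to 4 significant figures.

2.181 g/L

Accumulation = in − out for the solute gives V dC/dt = Q(C_in − C).
So dC/dt = (C_in − C)/τ with τ = V/Q = 321.4/7.767 = 41.3802 min.
C approaches C_in exponentially: C(t) = C_in + (C₀ − C_in) e^(−t/τ).
C(131.9) = 2.265 + (0.2195 − 2.265)·e^(−131.9/41.3802) = 2.265 + (-2.04550)·0.0412743 = 2.18057 g/L.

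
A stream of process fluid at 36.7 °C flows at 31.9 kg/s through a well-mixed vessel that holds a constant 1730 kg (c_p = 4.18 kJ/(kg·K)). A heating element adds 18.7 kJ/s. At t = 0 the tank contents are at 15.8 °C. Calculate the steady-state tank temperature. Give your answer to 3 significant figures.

Unsteady energy balance on the tank contents: M c_p dT/dt = ṁ c_p (T_in − T) + 18.7.
At steady state dT/dt = 0 ⇒ T_ss = T_in + Q̇/(ṁ c_p) = 36.7 + 18.7/(31.9·4.18) = 36.840 °C.

36.8 °C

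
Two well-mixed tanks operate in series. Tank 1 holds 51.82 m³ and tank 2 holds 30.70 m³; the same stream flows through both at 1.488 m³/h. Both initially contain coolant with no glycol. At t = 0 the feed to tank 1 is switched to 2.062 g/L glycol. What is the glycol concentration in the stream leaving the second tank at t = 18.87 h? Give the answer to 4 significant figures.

Time constants: τᵢ = Vᵢ/Q for each well-mixed tank.
τ₁ = 51.82/1.488 = 34.8253 h; τ₂ = 30.70/1.488 = 20.6317 h.
Solving the cascade with C₁(0)=C₂(0)=0 gives C₂(t) = C_in[1 − (τ₁ e^(−t/τ₁) − τ₂ e^(−t/τ₂))/(τ₁ − τ₂)].
At t = 18.87: e^(−t/τ₁) = 0.581672, e^(−t/τ₂) = 0.400672.
C₂ = 2.062·[1 − (34.8253·0.581672 − 20.6317·0.400672)/(14.1935)] = 2.062·0.155226 = 0.320077 g/L.

0.3201 g/L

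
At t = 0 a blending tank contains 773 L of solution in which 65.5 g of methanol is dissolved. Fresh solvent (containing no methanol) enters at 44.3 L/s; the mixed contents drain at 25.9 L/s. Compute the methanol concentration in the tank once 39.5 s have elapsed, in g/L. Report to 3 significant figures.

Let m(t) be the amount of methanol. Volume: V(t) = V₀ + (Q_in − Q_out) t = 773 + 18.400 t; V(39.5) = 1499.8 L.
Species balance (pure solvent in): dm/dt = −Q_out · m/V(t).
dm/m = −Q_out dt/(V₀ + 18.400 t); integrating gives ln(m/m₀) = −(Q_out/(Q_in−Q_out)) ln(V/V₀).
m = m₀ (V₀/V)^(Q_out/(Q_in−Q_out)) = 65.5 × (773/1499.8)^(1.4076) = 25.767 g.
C = m/V = 25.767/1499.8 = 0.017180 g/L.

0.0172 g/L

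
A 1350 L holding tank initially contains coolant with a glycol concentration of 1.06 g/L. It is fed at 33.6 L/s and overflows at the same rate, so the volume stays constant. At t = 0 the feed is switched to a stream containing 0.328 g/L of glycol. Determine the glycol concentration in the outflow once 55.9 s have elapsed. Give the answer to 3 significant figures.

0.510 g/L

Accumulation = in − out for the solute gives V dC/dt = Q(C_in − C).
So dC/dt = (C_in − C)/τ with τ = V/Q = 1350/33.6 = 40.179 s.
This is linear first-order; C(t) = C_in + (C₀ − C_in) e^(−t/τ).
C(55.9) = 0.328 + (1.06 − 0.328)·e^(−55.9/40.179) = 0.328 + (0.73200)·0.24875 = 0.51009 g/L.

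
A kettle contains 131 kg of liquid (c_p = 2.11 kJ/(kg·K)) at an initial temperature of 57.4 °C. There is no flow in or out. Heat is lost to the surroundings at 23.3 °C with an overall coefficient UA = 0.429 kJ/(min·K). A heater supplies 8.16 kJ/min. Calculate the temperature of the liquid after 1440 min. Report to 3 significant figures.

43.9 °C

M c_p dT/dt = −UA(T − T_amb) + Q̇.
dT/dt = (T_ss − T)/τ with T_ss = T_amb + Q̇/UA = 23.3 + 8.16/0.429 = 42.321 °C, τ = M c_p/UA = 131·2.11/0.429 = 644.31 min.
This is linear first-order; T(t) = T_ss + (T₀ − T_ss) e^(−t/τ).
T(1440) = 42.321 + (15.079)·0.10700 = 43.934 °C.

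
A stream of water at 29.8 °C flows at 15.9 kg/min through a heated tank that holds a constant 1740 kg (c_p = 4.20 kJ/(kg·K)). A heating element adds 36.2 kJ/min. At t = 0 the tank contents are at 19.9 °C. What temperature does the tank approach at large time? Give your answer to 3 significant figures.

30.3 °C

Energy balance: M c_p dT/dt = ṁ c_p (T_in − T) + 36.2.
At steady state dT/dt = 0 ⇒ T_ss = T_in + Q̇/(ṁ c_p) = 29.8 + 36.2/(15.9·4.20) = 30.342 °C.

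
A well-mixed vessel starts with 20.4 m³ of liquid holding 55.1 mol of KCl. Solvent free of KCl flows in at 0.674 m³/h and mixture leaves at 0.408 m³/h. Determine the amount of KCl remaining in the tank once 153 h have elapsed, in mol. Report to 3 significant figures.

Total volume: dV/dt = Q_in − Q_out = 0.26600 m³/h, so V(t) = 20.4 + 0.26600 t and V(153) = 61.098 m³.
Species balance (pure solvent in): dm/dt = −Q_out · m/V(t).
dm/m = −Q_out dt/(V₀ + 0.26600 t); integrating gives ln(m/m₀) = −(Q_out/(Q_in−Q_out)) ln(V/V₀).
m = m₀ (V₀/V)^(Q_out/(Q_in−Q_out)) = 55.1 × (20.4/61.098)^(1.5338) = 10.243 mol.

10.2 mol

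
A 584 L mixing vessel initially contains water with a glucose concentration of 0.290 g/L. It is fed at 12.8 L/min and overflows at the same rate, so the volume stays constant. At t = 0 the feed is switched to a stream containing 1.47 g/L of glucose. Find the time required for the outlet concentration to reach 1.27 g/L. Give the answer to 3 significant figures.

Accumulation = in − out for the solute gives V dC/dt = Q(C_in − C), so τ = V/Q = 45.625 min.
C(t) = C_in + (C₀ − C_in) e^(−t/τ). Set C = 1.27 and solve for t:
e^(−t/τ) = (C − C_in)/(C₀ − C_in) = (1.27 − 1.47)/(0.290 − 1.47) = 0.16949
t = −τ ln(…) = 45.625 × 1.7750 = 80.982 min.

81.0 min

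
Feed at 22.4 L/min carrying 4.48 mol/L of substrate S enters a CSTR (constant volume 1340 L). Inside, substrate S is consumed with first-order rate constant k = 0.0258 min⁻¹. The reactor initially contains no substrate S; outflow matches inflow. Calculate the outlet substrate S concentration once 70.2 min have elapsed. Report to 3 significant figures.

1.67 mol/L

Species balance: V dC/dt = Q C_in − Q C − k V C.
dC/dt = (Q/V) C_in − (Q/V + k) C; effective rate a = Q/V + k = 0.016716 + 0.0258 = 0.042516 min⁻¹.
C_ss = Q C_in/(Q + kV) = 1.7614 mol/L; C(t) = C_ss + (C₀ − C_ss) e^(−a t).
C(70.2) = 1.7614 + (-1.7614)·e^(−0.042516·70.2) = 1.7614 + (-1.7614)·0.050557 = 1.6724 mol/L.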